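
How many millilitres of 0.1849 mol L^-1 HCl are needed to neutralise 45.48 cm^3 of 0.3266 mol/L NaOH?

n(NaOH) = 0.3266 mol/L x 0.04548 L = 0.01485 mol.
At equivalence n(HCl) = n(NaOH) = 0.01485 mol.
V(HCl) = 0.01485 / 0.1849 = 0.08033 L = 80.3 mL.

80.3 mL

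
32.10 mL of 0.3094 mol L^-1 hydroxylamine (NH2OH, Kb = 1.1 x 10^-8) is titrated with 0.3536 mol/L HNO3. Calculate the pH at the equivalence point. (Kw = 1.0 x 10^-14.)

3.41

n(NH2OH) = 0.3094 x 0.03210 = 0.009932 mol; V(HNO3) at equivalence = 0.009932/0.3536 = 0.02809 L.
At equivalence the base is fully converted to NH3OH+; total volume = 0.06019 L, so [NH3OH+] = 0.009932/0.06019 = 0.1650 M.
Ka(NH3OH+) = Kw/Kb = 1.0e-14 / 1.1 x 10^-8 = 9.09e-7.
[H^+] = sqrt(Ka x [NH3OH+]) = sqrt(9.09e-7 x 0.1650) = 0.000387 M.
pH = -log(0.000387) = 3.41.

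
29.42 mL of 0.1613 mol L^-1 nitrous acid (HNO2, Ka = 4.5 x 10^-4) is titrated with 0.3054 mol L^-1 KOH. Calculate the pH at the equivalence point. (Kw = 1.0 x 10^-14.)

8.19

n(HNO2) = 0.1613 x 0.02942 = 0.004745 mol; V(KOH) at equivalence = 0.004745/0.3054 = 0.01554 L.
At equivalence all the acid is converted to NO2-; total volume = 0.02942 + 0.01554 = 0.04496 L, so [NO2-] = 0.004745/0.04496 = 0.1056 M.
Kb = Kw/Ka = 1.0e-14 / 4.5 x 10^-4 = 2.22e-11.
[OH^-] = sqrt(Kb x [NO2-]) = sqrt(2.22e-11 x 0.1056) = 1.53e-6 M.
pOH = 5.81, so pH = 14.00 - 5.81 = 8.19.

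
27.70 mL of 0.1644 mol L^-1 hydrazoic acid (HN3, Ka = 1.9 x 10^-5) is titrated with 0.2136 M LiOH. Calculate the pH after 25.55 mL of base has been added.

12.23

n(acid) = 0.1644 x 0.02770 = 0.004554 mol; n(LiOH) added = 0.2136 x 0.02555 = 0.005457 mol.
Base is in excess by 0.005457 - 0.004554 = 0.0009036 mol in a total volume of 0.05325 L.
[OH^-] = 0.0009036/0.05325 = 0.01697 M, so pOH = 1.77 and pH = 14.00 - 1.77 = 12.23.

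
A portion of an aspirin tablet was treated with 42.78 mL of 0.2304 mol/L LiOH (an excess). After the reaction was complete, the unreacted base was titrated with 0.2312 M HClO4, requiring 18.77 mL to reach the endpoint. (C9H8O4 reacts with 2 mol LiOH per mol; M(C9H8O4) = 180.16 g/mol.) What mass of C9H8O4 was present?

0.497 g

Total n(LiOH) added = 0.2304 x 0.04278 = 0.009857 mol.
n(HClO4) used = 0.2312 x 0.01877 = 0.004340 mol, which equals the excess n(LiOH).
So n(LiOH) consumed by the sample = 0.009857 - 0.004340 = 0.005517 mol.
n(C9H8O4) = 0.005517 / 2 = 0.002758 mol.
mass = 0.002758 mol x 180.16 g/mol = 0.497 g.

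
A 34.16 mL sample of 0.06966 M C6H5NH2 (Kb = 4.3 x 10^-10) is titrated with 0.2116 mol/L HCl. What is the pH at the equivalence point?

n(C6H5NH2) = 0.06966 x 0.03416 = 0.002380 mol; V(HCl) at equivalence = 0.002380/0.2116 = 0.01125 L.
At equivalence the base is fully converted to C6H5NH3+; total volume = 0.04541 L, so [C6H5NH3+] = 0.002380/0.04541 = 0.05241 M.
Ka(C6H5NH3+) = Kw/Kb = 1.0e-14 / 4.3 x 10^-10 = 2.33e-5.
[H^+] = sqrt(Ka x [C6H5NH3+]) = sqrt(2.33e-5 x 0.05241) = 0.00110 M.
pH = -log(0.00110) = 2.96.

2.96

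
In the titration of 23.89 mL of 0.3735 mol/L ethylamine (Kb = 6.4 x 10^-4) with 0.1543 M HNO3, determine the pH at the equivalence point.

5.88

n(C2H5NH2) = 0.3735 x 0.02389 = 0.008923 mol; V(HNO3) at equivalence = 0.008923/0.1543 = 0.05783 L.
At equivalence the base is fully converted to C2H5NH3+; total volume = 0.08172 L, so [C2H5NH3+] = 0.008923/0.08172 = 0.1092 M.
Ka(C2H5NH3+) = Kw/Kb = 1.0e-14 / 6.4 x 10^-4 = 1.56e-11.
[H^+] = sqrt(Ka x [C2H5NH3+]) = sqrt(1.56e-11 x 0.1092) = 1.31e-6 M.
pH = -log(1.31e-6) = 5.88.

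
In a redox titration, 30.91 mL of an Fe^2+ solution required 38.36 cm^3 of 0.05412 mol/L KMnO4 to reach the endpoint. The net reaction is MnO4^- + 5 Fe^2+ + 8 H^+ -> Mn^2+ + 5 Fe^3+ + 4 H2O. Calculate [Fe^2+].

0.336 M

n(KMnO4) = 0.05412 x 0.03836 = 0.002076 mol.
From the balanced equation, 1 mol KMnO4 reacts with 5 mol Fe^2+, so n(Fe^2+) = 0.002076 x 5/1 = 0.01038 mol.
[Fe^2+] = 0.01038 / 0.03091 L = 0.336 M.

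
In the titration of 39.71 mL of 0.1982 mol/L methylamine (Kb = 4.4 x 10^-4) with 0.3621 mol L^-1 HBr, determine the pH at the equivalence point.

n(CH3NH2) = 0.1982 x 0.03971 = 0.007871 mol; V(HBr) at equivalence = 0.007871/0.3621 = 0.02174 L.
At equivalence the base is fully converted to CH3NH3+; total volume = 0.06145 L, so [CH3NH3+] = 0.007871/0.06145 = 0.1281 M.
Ka(CH3NH3+) = Kw/Kb = 1.0e-14 / 4.4 x 10^-4 = 2.27e-11.
[H^+] = sqrt(Ka x [CH3NH3+]) = sqrt(2.27e-11 x 0.1281) = 1.71e-6 M.
pH = -log(1.71e-6) = 5.77.

5.77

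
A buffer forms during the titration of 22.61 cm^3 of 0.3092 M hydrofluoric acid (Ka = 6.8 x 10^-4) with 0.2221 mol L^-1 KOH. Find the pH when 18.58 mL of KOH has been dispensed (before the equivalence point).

3.33

Initial n(HF) = 0.3092 x 0.02261 = 0.006991 mol.
n(KOH) added = 0.2221 x 0.01858 = 0.004127 mol, converting that many moles of HF to F-.
Remaining n(HF) = 0.002864 mol; n(F-) = 0.004127 mol.
By Henderson-Hasselbalch, pH = pKa + log([A^-]/[HA]) = 3.17 + log(0.004127/0.002864) = 3.17 + (+0.16) = 3.33.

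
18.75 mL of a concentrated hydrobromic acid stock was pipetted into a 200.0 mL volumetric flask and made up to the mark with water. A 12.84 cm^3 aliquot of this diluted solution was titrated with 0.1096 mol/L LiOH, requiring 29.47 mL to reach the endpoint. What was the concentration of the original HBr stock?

2.68 M

n(LiOH) = 0.1096 x 0.02947 = 0.003230 mol.
n(HBr) in the aliquot = 0.003230 mol.
[diluted HBr] = 0.003230 / 0.01284 = 0.2516 M.
Dilution factor = 200.0/18.75 = 10.67, so [stock] = 0.2516 x 10.67 = 2.68 M.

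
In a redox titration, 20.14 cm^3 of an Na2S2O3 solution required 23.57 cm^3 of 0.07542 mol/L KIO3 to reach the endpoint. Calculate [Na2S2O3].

0.530 M

n(KIO3) = 0.07542 x 0.02357 = 0.001778 mol.
From the balanced equation, 1 mol KIO3 reacts with 6 mol Na2S2O3, so n(Na2S2O3) = 0.001778 x 6/1 = 0.01067 mol.
[Na2S2O3] = 0.01067 / 0.02014 L = 0.530 M.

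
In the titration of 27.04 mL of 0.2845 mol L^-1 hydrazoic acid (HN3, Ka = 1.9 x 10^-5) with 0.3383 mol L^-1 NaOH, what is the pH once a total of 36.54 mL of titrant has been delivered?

12.87

n(acid) = 0.2845 x 0.02704 = 0.007693 mol; n(NaOH) added = 0.3383 x 0.03654 = 0.01236 mol.
Base is in excess by 0.01236 - 0.007693 = 0.004669 mol in a total volume of 0.06358 L.
[OH^-] = 0.004669/0.06358 = 0.07343 M, so pOH = 1.13 and pH = 14.00 - 1.13 = 12.87.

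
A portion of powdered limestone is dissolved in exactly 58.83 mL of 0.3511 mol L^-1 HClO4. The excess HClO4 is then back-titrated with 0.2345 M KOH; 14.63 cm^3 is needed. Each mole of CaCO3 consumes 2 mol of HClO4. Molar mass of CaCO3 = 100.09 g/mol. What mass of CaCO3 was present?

0.862 g

Total n(HClO4) added = 0.3511 x 0.05883 = 0.02066 mol.
n(KOH) used = 0.2345 x 0.01463 = 0.003431 mol, which equals the excess n(HClO4).
So n(HClO4) consumed by the sample = 0.02066 - 0.003431 = 0.01722 mol.
n(CaCO3) = 0.01722 / 2 = 0.008612 mol.
mass = 0.008612 mol x 100.09 g/mol = 0.862 g.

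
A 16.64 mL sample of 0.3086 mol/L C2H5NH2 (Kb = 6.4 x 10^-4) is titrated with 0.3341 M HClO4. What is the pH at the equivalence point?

5.80

n(C2H5NH2) = 0.3086 x 0.01664 = 0.005135 mol; V(HClO4) at equivalence = 0.005135/0.3341 = 0.01537 L.
At equivalence the base is fully converted to C2H5NH3+; total volume = 0.03201 L, so [C2H5NH3+] = 0.005135/0.03201 = 0.1604 M.
Ka(C2H5NH3+) = Kw/Kb = 1.0e-14 / 6.4 x 10^-4 = 1.56e-11.
[H^+] = sqrt(Ka x [C2H5NH3+]) = sqrt(1.56e-11 x 0.1604) = 1.58e-6 M.
pH = -log(1.58e-6) = 5.80.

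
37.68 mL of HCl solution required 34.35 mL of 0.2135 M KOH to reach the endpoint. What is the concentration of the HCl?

n(KOH) delivered = 0.2135 x 0.03435 = 0.007334 mol.
For a 1:1 reaction, n(HCl) = 0.007334 mol.
[HCl] = 0.007334 mol / 0.03768 L = 0.195 M.

0.195 M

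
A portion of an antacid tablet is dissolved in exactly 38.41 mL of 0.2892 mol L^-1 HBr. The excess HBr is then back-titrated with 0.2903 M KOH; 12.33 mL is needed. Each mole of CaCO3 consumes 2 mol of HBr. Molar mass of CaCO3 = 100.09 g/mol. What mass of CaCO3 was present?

Total n(HBr) added = 0.2892 x 0.03841 = 0.01111 mol.
n(KOH) used = 0.2903 x 0.01233 = 0.003579 mol, which equals the excess n(HBr).
So n(HBr) consumed by the sample = 0.01111 - 0.003579 = 0.007529 mol.
n(CaCO3) = 0.007529 / 2 = 0.003764 mol.
mass = 0.003764 mol x 100.09 g/mol = 0.377 g.

0.377 g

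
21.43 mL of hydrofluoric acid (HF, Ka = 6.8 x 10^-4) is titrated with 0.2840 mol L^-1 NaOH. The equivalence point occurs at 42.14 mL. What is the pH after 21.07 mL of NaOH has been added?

3.17

21.07 mL is exactly half the equivalence volume (42.14/2), i.e. the half-equivalence point.
There, n(HA) = n(A^-), so pH = pKa = -log(6.8 x 10^-4) = 3.17.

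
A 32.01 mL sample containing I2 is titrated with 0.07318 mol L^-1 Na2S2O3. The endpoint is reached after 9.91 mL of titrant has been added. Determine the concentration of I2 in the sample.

n(Na2S2O3) = 0.07318 x 0.009910 = 0.0007252 mol.
From the balanced equation, 2 mol Na2S2O3 reacts with 1 mol I2, so n(I2) = 0.0007252 x 1/2 = 0.0003626 mol.
[I2] = 0.0003626 / 0.03201 L = 0.0113 M.

0.0113 M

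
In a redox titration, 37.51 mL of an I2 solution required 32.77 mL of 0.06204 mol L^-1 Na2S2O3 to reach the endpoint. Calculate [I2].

n(Na2S2O3) = 0.06204 x 0.03277 = 0.002033 mol.
From the balanced equation, 2 mol Na2S2O3 reacts with 1 mol I2, so n(I2) = 0.002033 x 1/2 = 0.001017 mol.
[I2] = 0.001017 / 0.03751 L = 0.0271 M.

0.0271 M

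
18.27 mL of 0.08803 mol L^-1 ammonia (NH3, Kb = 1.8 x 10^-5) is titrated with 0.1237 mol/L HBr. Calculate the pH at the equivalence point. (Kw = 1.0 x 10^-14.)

n(NH3) = 0.08803 x 0.01827 = 0.001608 mol; V(HBr) at equivalence = 0.001608/0.1237 = 0.01300 L.
At equivalence the base is fully converted to NH4+; total volume = 0.03127 L, so [NH4+] = 0.001608/0.03127 = 0.05143 M.
Ka(NH4+) = Kw/Kb = 1.0e-14 / 1.8 x 10^-5 = 5.56e-10.
[H^+] = sqrt(Ka x [NH4+]) = sqrt(5.56e-10 x 0.05143) = 5.35e-6 M.
pH = -log(5.35e-6) = 5.27.

5.27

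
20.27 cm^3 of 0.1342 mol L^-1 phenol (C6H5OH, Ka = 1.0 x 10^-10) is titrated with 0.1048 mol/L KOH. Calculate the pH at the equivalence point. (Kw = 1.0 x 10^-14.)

n(C6H5OH) = 0.1342 x 0.02027 = 0.002720 mol; V(KOH) at equivalence = 0.002720/0.1048 = 0.02596 L.
At equivalence all the acid is converted to C6H5O-; total volume = 0.02027 + 0.02596 = 0.04623 L, so [C6H5O-] = 0.002720/0.04623 = 0.05885 M.
Kb = Kw/Ka = 1.0e-14 / 1.0 x 10^-10 = 0.000100.
[OH^-] = sqrt(Kb x [C6H5O-]) = sqrt(0.000100 x 0.05885) = 0.00243 M.
pOH = 2.62, so pH = 14.00 - 2.62 = 11.38.

11.38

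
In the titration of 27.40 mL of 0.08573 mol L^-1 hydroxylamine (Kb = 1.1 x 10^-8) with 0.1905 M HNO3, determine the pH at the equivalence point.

n(NH2OH) = 0.08573 x 0.02740 = 0.002349 mol; V(HNO3) at equivalence = 0.002349/0.1905 = 0.01233 L.
At equivalence the base is fully converted to NH3OH+; total volume = 0.03973 L, so [NH3OH+] = 0.002349/0.03973 = 0.05912 M.
Ka(NH3OH+) = Kw/Kb = 1.0e-14 / 1.1 x 10^-8 = 9.09e-7.
[H^+] = sqrt(Ka x [NH3OH+]) = sqrt(9.09e-7 x 0.05912) = 0.000232 M.
pH = -log(0.000232) = 3.63.

3.63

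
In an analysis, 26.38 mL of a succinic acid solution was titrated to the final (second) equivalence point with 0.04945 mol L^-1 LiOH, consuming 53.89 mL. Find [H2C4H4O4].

n(LiOH) = 0.04945 x 0.05389 = 0.002665 mol.
At the final (second) equivalence point, 2 mol OH^- react per mol H2C4H4O4, so n(H2C4H4O4) = 0.002665 / 2 = 0.001332 mol.
[H2C4H4O4] = 0.001332 / 0.02638 L = 0.0505 M.

0.0505 M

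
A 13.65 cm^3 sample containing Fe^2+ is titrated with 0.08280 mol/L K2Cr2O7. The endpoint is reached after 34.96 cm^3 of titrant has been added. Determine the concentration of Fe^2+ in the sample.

1.27 M

n(K2Cr2O7) = 0.08280 x 0.03496 = 0.002895 mol.
From the balanced equation, 1 mol K2Cr2O7 reacts with 6 mol Fe^2+, so n(Fe^2+) = 0.002895 x 6/1 = 0.01737 mol.
[Fe^2+] = 0.01737 / 0.01365 L = 1.27 M.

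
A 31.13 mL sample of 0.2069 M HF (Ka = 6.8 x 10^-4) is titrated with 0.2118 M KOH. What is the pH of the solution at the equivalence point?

n(HF) = 0.2069 x 0.03113 = 0.006441 mol; V(KOH) at equivalence = 0.006441/0.2118 = 0.03041 L.
At equivalence all the acid is converted to F-; total volume = 0.03113 + 0.03041 = 0.06154 L, so [F-] = 0.006441/0.06154 = 0.1047 M.
Kb = Kw/Ka = 1.0e-14 / 6.8 x 10^-4 = 1.47e-11.
[OH^-] = sqrt(Kb x [F-]) = sqrt(1.47e-11 x 0.1047) = 1.24e-6 M.
pOH = 5.91, so pH = 14.00 - 5.91 = 8.09.

8.09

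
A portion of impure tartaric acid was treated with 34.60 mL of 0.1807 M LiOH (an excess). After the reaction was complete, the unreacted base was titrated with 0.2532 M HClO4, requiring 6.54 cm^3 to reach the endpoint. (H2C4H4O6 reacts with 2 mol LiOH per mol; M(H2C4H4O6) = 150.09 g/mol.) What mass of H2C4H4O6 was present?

Total n(LiOH) added = 0.1807 x 0.03460 = 0.006252 mol.
n(HClO4) used = 0.2532 x 0.006540 = 0.001656 mol, which equals the excess n(LiOH).
So n(LiOH) consumed by the sample = 0.006252 - 0.001656 = 0.004596 mol.
n(H2C4H4O6) = 0.004596 / 2 = 0.002298 mol.
mass = 0.002298 mol x 150.09 g/mol = 0.345 g.

0.345 g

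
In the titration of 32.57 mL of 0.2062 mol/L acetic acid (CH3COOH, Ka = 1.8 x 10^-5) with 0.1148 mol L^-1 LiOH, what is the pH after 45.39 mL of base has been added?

Initial n(CH3COOH) = 0.2062 x 0.03257 = 0.006716 mol.
n(LiOH) added = 0.1148 x 0.04539 = 0.005211 mol, converting that many moles of CH3COOH to CH3COO-.
Remaining n(CH3COOH) = 0.001505 mol; n(CH3COO-) = 0.005211 mol.
By Henderson-Hasselbalch, pH = pKa + log([A^-]/[HA]) = 4.74 + log(0.005211/0.001505) = 4.74 + (+0.54) = 5.28.

5.28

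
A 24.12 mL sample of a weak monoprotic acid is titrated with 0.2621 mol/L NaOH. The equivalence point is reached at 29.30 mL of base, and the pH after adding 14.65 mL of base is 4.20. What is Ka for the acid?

14.65 mL is half of the equivalence volume, so this is the half-equivalence point where [HA] = [A^-].
At half-equivalence pH = pKa, so pKa = 4.20.
Ka = 10^(-4.20) = 6.3 x 10^-5.

6.3 x 10^-5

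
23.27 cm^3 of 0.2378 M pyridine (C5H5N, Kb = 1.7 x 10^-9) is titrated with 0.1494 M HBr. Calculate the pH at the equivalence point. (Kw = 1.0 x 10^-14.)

n(C5H5N) = 0.2378 x 0.02327 = 0.005534 mol; V(HBr) at equivalence = 0.005534/0.1494 = 0.03704 L.
At equivalence the base is fully converted to C5H5NH+; total volume = 0.06031 L, so [C5H5NH+] = 0.005534/0.06031 = 0.09175 M.
Ka(C5H5NH+) = Kw/Kb = 1.0e-14 / 1.7 x 10^-9 = 5.88e-6.
[H^+] = sqrt(Ka x [C5H5NH+]) = sqrt(5.88e-6 x 0.09175) = 0.000735 M.
pH = -log(0.000735) = 3.13.

3.13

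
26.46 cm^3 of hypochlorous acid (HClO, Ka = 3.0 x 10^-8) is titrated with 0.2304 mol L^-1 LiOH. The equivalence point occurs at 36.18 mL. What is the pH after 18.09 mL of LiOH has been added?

7.52

18.09 mL is exactly half the equivalence volume (36.18/2), i.e. the half-equivalence point.
There, n(HA) = n(A^-), so pH = pKa = -log(3.0 x 10^-8) = 7.52.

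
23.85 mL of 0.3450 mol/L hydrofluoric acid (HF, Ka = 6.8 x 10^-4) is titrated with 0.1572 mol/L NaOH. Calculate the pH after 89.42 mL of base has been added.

n(acid) = 0.3450 x 0.02385 = 0.008228 mol; n(NaOH) added = 0.1572 x 0.08942 = 0.01406 mol.
Base is in excess by 0.01406 - 0.008228 = 0.005829 mol in a total volume of 0.1133 L.
[OH^-] = 0.005829/0.1133 = 0.05146 M, so pOH = 1.29 and pH = 14.00 - 1.29 = 12.71.

12.71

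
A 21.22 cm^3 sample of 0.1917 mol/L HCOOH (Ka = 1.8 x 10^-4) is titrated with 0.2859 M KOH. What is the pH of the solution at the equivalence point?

n(HCOOH) = 0.1917 x 0.02122 = 0.004068 mol; V(KOH) at equivalence = 0.004068/0.2859 = 0.01423 L.
At equivalence all the acid is converted to HCOO-; total volume = 0.02122 + 0.01423 = 0.03545 L, so [HCOO-] = 0.004068/0.03545 = 0.1148 M.
Kb = Kw/Ka = 1.0e-14 / 1.8 x 10^-4 = 5.56e-11.
[OH^-] = sqrt(Kb x [HCOO-]) = sqrt(5.56e-11 x 0.1148) = 2.52e-6 M.
pOH = 5.60, so pH = 14.00 - 5.60 = 8.40.

8.40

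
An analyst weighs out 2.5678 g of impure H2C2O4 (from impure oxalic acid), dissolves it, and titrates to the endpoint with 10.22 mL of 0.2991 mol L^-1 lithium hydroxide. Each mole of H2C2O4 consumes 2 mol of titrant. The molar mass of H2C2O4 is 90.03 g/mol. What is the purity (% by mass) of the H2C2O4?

5.36%

n(LiOH) = 0.2991 x 0.01022 = 0.003057 mol.
n(H2C2O4) = 0.003057 / 2 = 0.001528 mol.
mass of H2C2O4 = 0.001528 x 90.03 = 0.1376 g.
% purity = 0.1376 / 2.5678 x 100 = 5.36%.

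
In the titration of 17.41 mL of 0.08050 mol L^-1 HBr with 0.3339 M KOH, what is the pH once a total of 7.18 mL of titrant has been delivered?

12.61

n(acid) = 0.08050 x 0.01741 = 0.001402 mol; n(KOH) added = 0.3339 x 0.007180 = 0.002397 mol.
Base is in excess by 0.002397 - 0.001402 = 0.0009959 mol in a total volume of 0.02459 L.
[OH^-] = 0.0009959/0.02459 = 0.04050 M, so pOH = 1.39 and pH = 14.00 - 1.39 = 12.61.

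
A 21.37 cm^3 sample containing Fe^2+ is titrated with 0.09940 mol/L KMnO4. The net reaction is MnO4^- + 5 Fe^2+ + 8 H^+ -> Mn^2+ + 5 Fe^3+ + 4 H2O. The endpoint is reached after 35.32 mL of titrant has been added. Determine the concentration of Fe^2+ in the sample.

n(KMnO4) = 0.09940 x 0.03532 = 0.003511 mol.
From the balanced equation, 1 mol KMnO4 reacts with 5 mol Fe^2+, so n(Fe^2+) = 0.003511 x 5/1 = 0.01755 mol.
[Fe^2+] = 0.01755 / 0.02137 L = 0.821 M.

0.821 M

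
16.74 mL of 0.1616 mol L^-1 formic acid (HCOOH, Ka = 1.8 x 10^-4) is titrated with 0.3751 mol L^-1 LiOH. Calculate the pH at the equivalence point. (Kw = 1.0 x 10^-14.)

8.40

n(HCOOH) = 0.1616 x 0.01674 = 0.002705 mol; V(LiOH) at equivalence = 0.002705/0.3751 = 0.007212 L.
At equivalence all the acid is converted to HCOO-; total volume = 0.01674 + 0.007212 = 0.02395 L, so [HCOO-] = 0.002705/0.02395 = 0.1129 M.
Kb = Kw/Ka = 1.0e-14 / 1.8 x 10^-4 = 5.56e-11.
[OH^-] = sqrt(Kb x [HCOO-]) = sqrt(5.56e-11 x 0.1129) = 2.50e-6 M.
pOH = 5.60, so pH = 14.00 - 5.60 = 8.40.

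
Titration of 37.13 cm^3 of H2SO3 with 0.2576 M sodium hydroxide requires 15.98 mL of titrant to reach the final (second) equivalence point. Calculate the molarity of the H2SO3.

n(NaOH) = 0.2576 x 0.01598 = 0.004116 mol.
At the final (second) equivalence point, 2 mol OH^- react per mol H2SO3, so n(H2SO3) = 0.004116 / 2 = 0.002058 mol.
[H2SO3] = 0.002058 / 0.03713 L = 0.0554 M.

0.0554 M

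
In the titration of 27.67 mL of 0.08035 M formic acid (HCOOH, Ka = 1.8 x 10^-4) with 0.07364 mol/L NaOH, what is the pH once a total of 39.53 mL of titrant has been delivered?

12.01

n(acid) = 0.08035 x 0.02767 = 0.002223 mol; n(NaOH) added = 0.07364 x 0.03953 = 0.002911 mol.
Base is in excess by 0.002911 - 0.002223 = 0.0006877 mol in a total volume of 0.06720 L.
[OH^-] = 0.0006877/0.06720 = 0.01023 M, so pOH = 1.99 and pH = 14.00 - 1.99 = 12.01.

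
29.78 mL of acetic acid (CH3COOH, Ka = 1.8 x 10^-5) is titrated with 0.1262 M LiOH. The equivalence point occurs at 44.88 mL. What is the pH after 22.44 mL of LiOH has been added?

4.74

22.44 mL is exactly half the equivalence volume (44.88/2), i.e. the half-equivalence point.
There, n(HA) = n(A^-), so pH = pKa = -log(1.8 x 10^-5) = 4.74.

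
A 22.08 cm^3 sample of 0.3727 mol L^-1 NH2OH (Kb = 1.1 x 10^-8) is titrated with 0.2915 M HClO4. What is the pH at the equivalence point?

n(NH2OH) = 0.3727 x 0.02208 = 0.008229 mol; V(HClO4) at equivalence = 0.008229/0.2915 = 0.02823 L.
At equivalence the base is fully converted to NH3OH+; total volume = 0.05031 L, so [NH3OH+] = 0.008229/0.05031 = 0.1636 M.
Ka(NH3OH+) = Kw/Kb = 1.0e-14 / 1.1 x 10^-8 = 9.09e-7.
[H^+] = sqrt(Ka x [NH3OH+]) = sqrt(9.09e-7 x 0.1636) = 0.000386 M.
pH = -log(0.000386) = 3.41.

3.41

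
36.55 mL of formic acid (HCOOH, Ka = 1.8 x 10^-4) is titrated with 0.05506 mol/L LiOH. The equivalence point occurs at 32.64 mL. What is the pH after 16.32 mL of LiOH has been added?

16.32 mL is exactly half the equivalence volume (32.64/2), i.e. the half-equivalence point.
There, n(HA) = n(A^-), so pH = pKa = -log(1.8 x 10^-4) = 3.74.

3.74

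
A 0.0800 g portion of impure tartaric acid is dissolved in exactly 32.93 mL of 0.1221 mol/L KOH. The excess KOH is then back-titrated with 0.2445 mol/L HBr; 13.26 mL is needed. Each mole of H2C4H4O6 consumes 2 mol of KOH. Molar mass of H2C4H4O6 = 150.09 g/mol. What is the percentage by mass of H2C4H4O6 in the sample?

Total n(KOH) added = 0.1221 x 0.03293 = 0.004021 mol.
n(HBr) used = 0.2445 x 0.01326 = 0.003242 mol, which equals the excess n(KOH).
So n(KOH) consumed by the sample = 0.004021 - 0.003242 = 0.0007787 mol.
n(H2C4H4O6) = 0.0007787 / 2 = 0.0003893 mol.
mass H2C4H4O6 = 0.0003893 x 150.09 = 0.05844 g, so %H2C4H4O6 = 0.05844/0.0800 x 100 = 73.0%.

73.0%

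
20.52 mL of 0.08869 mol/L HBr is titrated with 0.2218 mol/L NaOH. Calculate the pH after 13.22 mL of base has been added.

12.52

n(acid) = 0.08869 x 0.02052 = 0.001820 mol; n(NaOH) added = 0.2218 x 0.01322 = 0.002932 mol.
Base is in excess by 0.002932 - 0.001820 = 0.001112 mol in a total volume of 0.03374 L.
[OH^-] = 0.001112/0.03374 = 0.03297 M, so pOH = 1.48 and pH = 14.00 - 1.48 = 12.52.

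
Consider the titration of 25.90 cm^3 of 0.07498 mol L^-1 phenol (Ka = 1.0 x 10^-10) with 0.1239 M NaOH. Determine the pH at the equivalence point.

11.33

n(C6H5OH) = 0.07498 x 0.02590 = 0.001942 mol; V(NaOH) at equivalence = 0.001942/0.1239 = 0.01567 L.
At equivalence all the acid is converted to C6H5O-; total volume = 0.02590 + 0.01567 = 0.04157 L, so [C6H5O-] = 0.001942/0.04157 = 0.04671 M.
Kb = Kw/Ka = 1.0e-14 / 1.0 x 10^-10 = 0.000100.
[OH^-] = sqrt(Kb x [C6H5O-]) = sqrt(0.000100 x 0.04671) = 0.00216 M.
pOH = 2.67, so pH = 14.00 - 2.67 = 11.33.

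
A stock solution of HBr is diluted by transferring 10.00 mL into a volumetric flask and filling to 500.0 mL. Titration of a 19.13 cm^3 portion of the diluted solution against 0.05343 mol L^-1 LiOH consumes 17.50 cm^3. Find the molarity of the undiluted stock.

n(LiOH) = 0.05343 x 0.01750 = 0.0009350 mol.
n(HBr) in the aliquot = 0.0009350 mol.
[diluted HBr] = 0.0009350 / 0.01913 = 0.04888 M.
Dilution factor = 500.0/10.00 = 50.00, so [stock] = 0.04888 x 50.00 = 2.44 M.

2.44 M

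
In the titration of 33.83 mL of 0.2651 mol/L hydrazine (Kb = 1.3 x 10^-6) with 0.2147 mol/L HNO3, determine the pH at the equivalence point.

n(N2H4) = 0.2651 x 0.03383 = 0.008968 mol; V(HNO3) at equivalence = 0.008968/0.2147 = 0.04177 L.
At equivalence the base is fully converted to N2H5+; total volume = 0.07560 L, so [N2H5+] = 0.008968/0.07560 = 0.1186 M.
Ka(N2H5+) = Kw/Kb = 1.0e-14 / 1.3 x 10^-6 = 7.69e-9.
[H^+] = sqrt(Ka x [N2H5+]) = sqrt(7.69e-9 x 0.1186) = 3.02e-5 M.
pH = -log(3.02e-5) = 4.52.

4.52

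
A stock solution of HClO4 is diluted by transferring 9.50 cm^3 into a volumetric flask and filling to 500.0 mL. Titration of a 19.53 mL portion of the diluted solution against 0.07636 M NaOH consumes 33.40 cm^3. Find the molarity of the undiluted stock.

n(NaOH) = 0.07636 x 0.03340 = 0.002550 mol.
n(HClO4) in the aliquot = 0.002550 mol.
[diluted HClO4] = 0.002550 / 0.01953 = 0.1306 M.
Dilution factor = 500.0/9.500 = 52.63, so [stock] = 0.1306 x 52.63 = 6.87 M.

6.87 M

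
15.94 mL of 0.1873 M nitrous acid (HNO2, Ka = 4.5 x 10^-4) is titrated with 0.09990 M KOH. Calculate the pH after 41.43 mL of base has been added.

n(acid) = 0.1873 x 0.01594 = 0.002986 mol; n(KOH) added = 0.09990 x 0.04143 = 0.004139 mol.
Base is in excess by 0.004139 - 0.002986 = 0.001153 mol in a total volume of 0.05737 L.
[OH^-] = 0.001153/0.05737 = 0.02010 M, so pOH = 1.70 and pH = 14.00 - 1.70 = 12.30.

12.30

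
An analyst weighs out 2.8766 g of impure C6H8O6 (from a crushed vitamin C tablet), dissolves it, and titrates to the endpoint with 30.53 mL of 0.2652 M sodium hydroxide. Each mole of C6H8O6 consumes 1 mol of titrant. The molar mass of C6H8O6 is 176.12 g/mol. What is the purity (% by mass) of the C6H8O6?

n(NaOH) = 0.2652 x 0.03053 = 0.008097 mol.
n(C6H8O6) = 0.008097 / 1 = 0.008097 mol.
mass of C6H8O6 = 0.008097 x 176.12 = 1.426 g.
% purity = 1.426 / 2.8766 x 100 = 49.6%.

49.6%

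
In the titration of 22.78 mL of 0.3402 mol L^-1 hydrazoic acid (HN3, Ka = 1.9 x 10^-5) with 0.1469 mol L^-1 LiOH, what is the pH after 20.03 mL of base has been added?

Initial n(HN3) = 0.3402 x 0.02278 = 0.007750 mol.
n(LiOH) added = 0.1469 x 0.02003 = 0.002942 mol, converting that many moles of HN3 to N3-.
Remaining n(HN3) = 0.004807 mol; n(N3-) = 0.002942 mol.
By Henderson-Hasselbalch, pH = pKa + log([A^-]/[HA]) = 4.72 + log(0.002942/0.004807) = 4.72 + (-0.21) = 4.51.

4.51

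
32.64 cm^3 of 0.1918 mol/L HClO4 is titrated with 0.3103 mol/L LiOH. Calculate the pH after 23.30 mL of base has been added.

n(acid) = 0.1918 x 0.03264 = 0.006260 mol; n(LiOH) added = 0.3103 x 0.02330 = 0.007230 mol.
Base is in excess by 0.007230 - 0.006260 = 0.0009696 mol in a total volume of 0.05594 L.
[OH^-] = 0.0009696/0.05594 = 0.01733 M, so pOH = 1.76 and pH = 14.00 - 1.76 = 12.24.

12.24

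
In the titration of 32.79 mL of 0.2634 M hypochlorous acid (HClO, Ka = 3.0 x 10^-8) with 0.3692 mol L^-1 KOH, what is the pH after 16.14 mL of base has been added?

7.87

Initial n(HClO) = 0.2634 x 0.03279 = 0.008637 mol.
n(KOH) added = 0.3692 x 0.01614 = 0.005959 mol, converting that many moles of HClO to ClO-.
Remaining n(HClO) = 0.002678 mol; n(ClO-) = 0.005959 mol.
By Henderson-Hasselbalch, pH = pKa + log([A^-]/[HA]) = 7.52 + log(0.005959/0.002678) = 7.52 + (+0.35) = 7.87.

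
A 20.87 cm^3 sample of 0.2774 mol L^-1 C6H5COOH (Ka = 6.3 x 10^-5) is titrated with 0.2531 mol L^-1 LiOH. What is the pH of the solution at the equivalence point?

n(C6H5COOH) = 0.2774 x 0.02087 = 0.005789 mol; V(LiOH) at equivalence = 0.005789/0.2531 = 0.02287 L.
At equivalence all the acid is converted to C6H5COO-; total volume = 0.02087 + 0.02287 = 0.04374 L, so [C6H5COO-] = 0.005789/0.04374 = 0.1323 M.
Kb = Kw/Ka = 1.0e-14 / 6.3 x 10^-5 = 1.59e-10.
[OH^-] = sqrt(Kb x [C6H5COO-]) = sqrt(1.59e-10 x 0.1323) = 4.58e-6 M.
pOH = 5.34, so pH = 14.00 - 5.34 = 8.66.

8.66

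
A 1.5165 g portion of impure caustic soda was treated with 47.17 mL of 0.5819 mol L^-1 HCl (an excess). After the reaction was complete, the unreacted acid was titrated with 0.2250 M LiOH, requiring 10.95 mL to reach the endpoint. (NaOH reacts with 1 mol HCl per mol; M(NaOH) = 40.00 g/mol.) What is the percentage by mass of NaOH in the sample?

Total n(HCl) added = 0.5819 x 0.04717 = 0.02745 mol.
n(LiOH) used = 0.2250 x 0.01095 = 0.002464 mol, which equals the excess n(HCl).
So n(HCl) consumed by the sample = 0.02745 - 0.002464 = 0.02498 mol.
n(NaOH) = 0.02498 / 1 = 0.02498 mol.
mass NaOH = 0.02498 x 40.00 = 0.9994 g, so %NaOH = 0.9994/1.5165 x 100 = 65.9%.

65.9%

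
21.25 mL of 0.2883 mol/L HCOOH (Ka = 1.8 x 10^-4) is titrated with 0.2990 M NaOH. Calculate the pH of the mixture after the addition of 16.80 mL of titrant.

Initial n(HCOOH) = 0.2883 x 0.02125 = 0.006126 mol.
n(NaOH) added = 0.2990 x 0.01680 = 0.005023 mol, converting that many moles of HCOOH to HCOO-.
Remaining n(HCOOH) = 0.001103 mol; n(HCOO-) = 0.005023 mol.
By Henderson-Hasselbalch, pH = pKa + log([A^-]/[HA]) = 3.74 + log(0.005023/0.001103) = 3.74 + (+0.66) = 4.40.

4.40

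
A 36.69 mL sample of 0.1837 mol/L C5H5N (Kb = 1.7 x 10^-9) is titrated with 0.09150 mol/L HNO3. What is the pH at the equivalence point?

n(C5H5N) = 0.1837 x 0.03669 = 0.006740 mol; V(HNO3) at equivalence = 0.006740/0.09150 = 0.07366 L.
At equivalence the base is fully converted to C5H5NH+; total volume = 0.1104 L, so [C5H5NH+] = 0.006740/0.1104 = 0.06108 M.
Ka(C5H5NH+) = Kw/Kb = 1.0e-14 / 1.7 x 10^-9 = 5.88e-6.
[H^+] = sqrt(Ka x [C5H5NH+]) = sqrt(5.88e-6 x 0.06108) = 0.000599 M.
pH = -log(0.000599) = 3.22.

3.22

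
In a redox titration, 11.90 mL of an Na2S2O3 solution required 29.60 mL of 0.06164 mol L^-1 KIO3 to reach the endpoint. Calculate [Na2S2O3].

n(KIO3) = 0.06164 x 0.02960 = 0.001825 mol.
From the balanced equation, 1 mol KIO3 reacts with 6 mol Na2S2O3, so n(Na2S2O3) = 0.001825 x 6/1 = 0.01095 mol.
[Na2S2O3] = 0.01095 / 0.01190 L = 0.920 M.

0.920 M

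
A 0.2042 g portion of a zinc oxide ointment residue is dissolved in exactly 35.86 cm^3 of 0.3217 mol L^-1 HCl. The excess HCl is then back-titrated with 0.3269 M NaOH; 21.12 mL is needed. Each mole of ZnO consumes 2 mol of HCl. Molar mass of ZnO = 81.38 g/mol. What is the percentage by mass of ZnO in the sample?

92.3%

Total n(HCl) added = 0.3217 x 0.03586 = 0.01154 mol.
n(NaOH) used = 0.3269 x 0.02112 = 0.006904 mol, which equals the excess n(HCl).
So n(HCl) consumed by the sample = 0.01154 - 0.006904 = 0.004632 mol.
n(ZnO) = 0.004632 / 2 = 0.002316 mol.
mass ZnO = 0.002316 x 81.38 = 0.1885 g, so %ZnO = 0.1885/0.2042 x 100 = 92.3%.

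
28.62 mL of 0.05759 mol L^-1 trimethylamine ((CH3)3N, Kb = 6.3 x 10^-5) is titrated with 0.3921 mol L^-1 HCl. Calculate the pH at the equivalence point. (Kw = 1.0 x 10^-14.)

n((CH3)3N) = 0.05759 x 0.02862 = 0.001648 mol; V(HCl) at equivalence = 0.001648/0.3921 = 0.004204 L.
At equivalence the base is fully converted to (CH3)3NH+; total volume = 0.03282 L, so [(CH3)3NH+] = 0.001648/0.03282 = 0.05021 M.
Ka((CH3)3NH+) = Kw/Kb = 1.0e-14 / 6.3 x 10^-5 = 1.59e-10.
[H^+] = sqrt(Ka x [(CH3)3NH+]) = sqrt(1.59e-10 x 0.05021) = 2.82e-6 M.
pH = -log(2.82e-6) = 5.55.

5.55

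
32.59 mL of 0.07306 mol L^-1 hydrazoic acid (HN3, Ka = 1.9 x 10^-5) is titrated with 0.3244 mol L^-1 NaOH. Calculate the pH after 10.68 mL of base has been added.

12.40

n(acid) = 0.07306 x 0.03259 = 0.002381 mol; n(NaOH) added = 0.3244 x 0.01068 = 0.003465 mol.
Base is in excess by 0.003465 - 0.002381 = 0.001084 mol in a total volume of 0.04327 L.
[OH^-] = 0.001084/0.04327 = 0.02504 M, so pOH = 1.60 and pH = 14.00 - 1.60 = 12.40.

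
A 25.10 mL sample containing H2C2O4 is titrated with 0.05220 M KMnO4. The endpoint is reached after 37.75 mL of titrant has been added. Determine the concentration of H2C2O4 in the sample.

0.196 M

n(KMnO4) = 0.05220 x 0.03775 = 0.001971 mol.
From the balanced equation, 2 mol KMnO4 reacts with 5 mol H2C2O4, so n(H2C2O4) = 0.001971 x 5/2 = 0.004926 mol.
[H2C2O4] = 0.004926 / 0.02510 L = 0.196 M.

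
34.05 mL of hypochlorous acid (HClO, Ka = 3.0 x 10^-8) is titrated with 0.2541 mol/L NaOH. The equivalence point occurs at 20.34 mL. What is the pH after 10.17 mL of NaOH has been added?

7.52

10.17 mL is exactly half the equivalence volume (20.34/2), i.e. the half-equivalence point.
There, n(HA) = n(A^-), so pH = pKa = -log(3.0 x 10^-8) = 7.52.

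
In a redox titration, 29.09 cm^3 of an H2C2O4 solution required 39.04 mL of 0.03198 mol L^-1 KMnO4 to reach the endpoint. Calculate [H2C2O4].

n(KMnO4) = 0.03198 x 0.03904 = 0.001248 mol.
From the balanced equation, 2 mol KMnO4 reacts with 5 mol H2C2O4, so n(H2C2O4) = 0.001248 x 5/2 = 0.003121 mol.
[H2C2O4] = 0.003121 / 0.02909 L = 0.107 M.

0.107 M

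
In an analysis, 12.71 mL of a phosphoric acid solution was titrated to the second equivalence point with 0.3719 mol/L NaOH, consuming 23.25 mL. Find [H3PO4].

n(NaOH) = 0.3719 x 0.02325 = 0.008647 mol.
At the second equivalence point, 2 mol OH^- react per mol H3PO4, so n(H3PO4) = 0.008647 / 2 = 0.004323 mol.
[H3PO4] = 0.004323 / 0.01271 L = 0.340 M.

0.340 M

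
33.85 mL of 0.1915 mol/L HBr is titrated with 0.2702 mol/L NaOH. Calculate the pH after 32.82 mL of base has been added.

n(acid) = 0.1915 x 0.03385 = 0.006482 mol; n(NaOH) added = 0.2702 x 0.03282 = 0.008868 mol.
Base is in excess by 0.008868 - 0.006482 = 0.002386 mol in a total volume of 0.06667 L.
[OH^-] = 0.002386/0.06667 = 0.03578 M, so pOH = 1.45 and pH = 14.00 - 1.45 = 12.55.

12.55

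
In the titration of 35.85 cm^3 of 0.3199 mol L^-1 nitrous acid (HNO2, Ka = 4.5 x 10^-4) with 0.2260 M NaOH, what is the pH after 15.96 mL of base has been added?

Initial n(HNO2) = 0.3199 x 0.03585 = 0.01147 mol.
n(NaOH) added = 0.2260 x 0.01596 = 0.003607 mol, converting that many moles of HNO2 to NO2-.
Remaining n(HNO2) = 0.007861 mol; n(NO2-) = 0.003607 mol.
By Henderson-Hasselbalch, pH = pKa + log([A^-]/[HA]) = 3.35 + log(0.003607/0.007861) = 3.35 + (-0.34) = 3.01.

3.01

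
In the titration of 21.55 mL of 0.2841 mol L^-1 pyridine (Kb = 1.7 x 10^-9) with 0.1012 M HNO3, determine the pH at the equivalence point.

3.18

n(C5H5N) = 0.2841 x 0.02155 = 0.006122 mol; V(HNO3) at equivalence = 0.006122/0.1012 = 0.06050 L.
At equivalence the base is fully converted to C5H5NH+; total volume = 0.08205 L, so [C5H5NH+] = 0.006122/0.08205 = 0.07462 M.
Ka(C5H5NH+) = Kw/Kb = 1.0e-14 / 1.7 x 10^-9 = 5.88e-6.
[H^+] = sqrt(Ka x [C5H5NH+]) = sqrt(5.88e-6 x 0.07462) = 0.000663 M.
pH = -log(0.000663) = 3.18.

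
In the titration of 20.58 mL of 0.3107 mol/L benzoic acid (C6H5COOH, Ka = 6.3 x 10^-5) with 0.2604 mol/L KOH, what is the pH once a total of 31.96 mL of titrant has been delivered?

12.56

n(acid) = 0.3107 x 0.02058 = 0.006394 mol; n(KOH) added = 0.2604 x 0.03196 = 0.008322 mol.
Base is in excess by 0.008322 - 0.006394 = 0.001928 mol in a total volume of 0.05254 L.
[OH^-] = 0.001928/0.05254 = 0.03670 M, so pOH = 1.44 and pH = 14.00 - 1.44 = 12.56.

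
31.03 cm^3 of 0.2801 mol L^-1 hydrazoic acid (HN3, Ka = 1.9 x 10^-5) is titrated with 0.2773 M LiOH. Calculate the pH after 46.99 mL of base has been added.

n(acid) = 0.2801 x 0.03103 = 0.008692 mol; n(LiOH) added = 0.2773 x 0.04699 = 0.01303 mol.
Base is in excess by 0.01303 - 0.008692 = 0.004339 mol in a total volume of 0.07802 L.
[OH^-] = 0.004339/0.07802 = 0.05561 M, so pOH = 1.25 and pH = 14.00 - 1.25 = 12.75.

12.75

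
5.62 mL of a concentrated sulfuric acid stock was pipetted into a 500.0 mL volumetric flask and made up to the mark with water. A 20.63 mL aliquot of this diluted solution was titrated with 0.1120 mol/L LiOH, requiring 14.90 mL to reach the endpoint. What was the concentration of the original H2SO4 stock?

3.60 M

n(LiOH) = 0.1120 x 0.01490 = 0.001669 mol.
n(H2SO4) in the aliquot = 0.001669 x 1/2 = 0.0008344 mol.
[diluted H2SO4] = 0.0008344 / 0.02063 = 0.04045 M.
Dilution factor = 500.0/5.620 = 88.97, so [stock] = 0.04045 x 88.97 = 3.60 M.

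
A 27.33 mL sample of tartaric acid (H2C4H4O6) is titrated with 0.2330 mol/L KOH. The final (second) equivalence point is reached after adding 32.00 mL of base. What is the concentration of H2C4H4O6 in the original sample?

0.136 M

n(KOH) = 0.2330 x 0.03200 = 0.007456 mol.
At the final (second) equivalence point, 2 mol OH^- react per mol H2C4H4O6, so n(H2C4H4O6) = 0.007456 / 2 = 0.003728 mol.
[H2C4H4O6] = 0.003728 / 0.02733 L = 0.136 M.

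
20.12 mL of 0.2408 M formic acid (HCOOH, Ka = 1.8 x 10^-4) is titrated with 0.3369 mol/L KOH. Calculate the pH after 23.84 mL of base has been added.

12.86

n(acid) = 0.2408 x 0.02012 = 0.004845 mol; n(KOH) added = 0.3369 x 0.02384 = 0.008032 mol.
Base is in excess by 0.008032 - 0.004845 = 0.003187 mol in a total volume of 0.04396 L.
[OH^-] = 0.003187/0.04396 = 0.07249 M, so pOH = 1.14 and pH = 14.00 - 1.14 = 12.86.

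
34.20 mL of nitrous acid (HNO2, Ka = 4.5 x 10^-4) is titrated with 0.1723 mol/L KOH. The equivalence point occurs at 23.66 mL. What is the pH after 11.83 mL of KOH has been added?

3.35

11.83 mL is exactly half the equivalence volume (23.66/2), i.e. the half-equivalence point.
There, n(HA) = n(A^-), so pH = pKa = -log(4.5 x 10^-4) = 3.35.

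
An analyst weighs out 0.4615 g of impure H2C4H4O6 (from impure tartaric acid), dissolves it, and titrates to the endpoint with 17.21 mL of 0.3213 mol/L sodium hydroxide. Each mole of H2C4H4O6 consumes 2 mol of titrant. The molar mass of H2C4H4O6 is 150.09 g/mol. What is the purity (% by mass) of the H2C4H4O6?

n(NaOH) = 0.3213 x 0.01721 = 0.005530 mol.
n(H2C4H4O6) = 0.005530 / 2 = 0.002765 mol.
mass of H2C4H4O6 = 0.002765 x 150.09 = 0.4150 g.
% purity = 0.4150 / 0.4615 x 100 = 89.9%.

89.9%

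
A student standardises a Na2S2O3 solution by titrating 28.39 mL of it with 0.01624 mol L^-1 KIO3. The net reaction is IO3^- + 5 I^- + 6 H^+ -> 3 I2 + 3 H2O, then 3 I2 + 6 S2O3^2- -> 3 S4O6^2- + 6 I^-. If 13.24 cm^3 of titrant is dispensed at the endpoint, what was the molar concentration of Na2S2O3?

n(KIO3) = 0.01624 x 0.01324 = 0.0002150 mol.
From the balanced equation, 1 mol KIO3 reacts with 6 mol Na2S2O3, so n(Na2S2O3) = 0.0002150 x 6/1 = 0.001290 mol.
[Na2S2O3] = 0.001290 / 0.02839 L = 0.0454 M.

0.0454 M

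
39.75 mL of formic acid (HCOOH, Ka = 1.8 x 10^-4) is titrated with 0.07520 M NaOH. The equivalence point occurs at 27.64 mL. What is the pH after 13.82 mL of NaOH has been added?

3.74

13.82 mL is exactly half the equivalence volume (27.64/2), i.e. the half-equivalence point.
There, n(HA) = n(A^-), so pH = pKa = -log(1.8 x 10^-4) = 3.74.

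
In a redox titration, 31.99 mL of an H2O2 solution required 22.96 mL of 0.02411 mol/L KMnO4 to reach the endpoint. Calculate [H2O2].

n(KMnO4) = 0.02411 x 0.02296 = 0.0005536 mol.
From the balanced equation, 2 mol KMnO4 reacts with 5 mol H2O2, so n(H2O2) = 0.0005536 x 5/2 = 0.001384 mol.
[H2O2] = 0.001384 / 0.03199 L = 0.0433 M.

0.0433 M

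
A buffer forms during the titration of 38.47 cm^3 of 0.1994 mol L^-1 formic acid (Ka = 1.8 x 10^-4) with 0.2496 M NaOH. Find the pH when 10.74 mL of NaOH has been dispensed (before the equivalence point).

3.47

Initial n(HCOOH) = 0.1994 x 0.03847 = 0.007671 mol.
n(NaOH) added = 0.2496 x 0.01074 = 0.002681 mol, converting that many moles of HCOOH to HCOO-.
Remaining n(HCOOH) = 0.004990 mol; n(HCOO-) = 0.002681 mol.
By Henderson-Hasselbalch, pH = pKa + log([A^-]/[HA]) = 3.74 + log(0.002681/0.004990) = 3.74 + (-0.27) = 3.47.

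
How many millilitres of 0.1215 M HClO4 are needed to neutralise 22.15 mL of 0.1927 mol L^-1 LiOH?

n(LiOH) = 0.1927 mol/L x 0.02215 L = 0.004268 mol.
At equivalence n(HClO4) = n(LiOH) = 0.004268 mol.
V(HClO4) = 0.004268 / 0.1215 = 0.03513 L = 35.1 mL.

35.1 mL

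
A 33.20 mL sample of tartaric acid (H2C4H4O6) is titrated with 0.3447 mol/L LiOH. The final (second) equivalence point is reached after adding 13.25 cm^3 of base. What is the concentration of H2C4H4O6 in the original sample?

n(LiOH) = 0.3447 x 0.01325 = 0.004567 mol.
At the final (second) equivalence point, 2 mol OH^- react per mol H2C4H4O6, so n(H2C4H4O6) = 0.004567 / 2 = 0.002284 mol.
[H2C4H4O6] = 0.002284 / 0.03320 L = 0.0688 M.

0.0688 M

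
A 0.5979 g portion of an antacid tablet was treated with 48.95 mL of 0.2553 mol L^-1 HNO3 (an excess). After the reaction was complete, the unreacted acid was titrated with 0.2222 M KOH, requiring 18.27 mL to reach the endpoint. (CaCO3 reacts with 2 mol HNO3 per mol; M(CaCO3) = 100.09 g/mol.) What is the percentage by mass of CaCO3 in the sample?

70.6%

Total n(HNO3) added = 0.2553 x 0.04895 = 0.01250 mol.
n(KOH) used = 0.2222 x 0.01827 = 0.004060 mol, which equals the excess n(HNO3).
So n(HNO3) consumed by the sample = 0.01250 - 0.004060 = 0.008437 mol.
n(CaCO3) = 0.008437 / 2 = 0.004219 mol.
mass CaCO3 = 0.004219 x 100.09 = 0.4222 g, so %CaCO3 = 0.4222/0.5979 x 100 = 70.6%.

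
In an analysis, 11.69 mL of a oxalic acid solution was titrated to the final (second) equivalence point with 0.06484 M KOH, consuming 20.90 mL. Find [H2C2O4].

n(KOH) = 0.06484 x 0.02090 = 0.001355 mol.
At the final (second) equivalence point, 2 mol OH^- react per mol H2C2O4, so n(H2C2O4) = 0.001355 / 2 = 0.0006776 mol.
[H2C2O4] = 0.0006776 / 0.01169 L = 0.0580 M.

0.0580 M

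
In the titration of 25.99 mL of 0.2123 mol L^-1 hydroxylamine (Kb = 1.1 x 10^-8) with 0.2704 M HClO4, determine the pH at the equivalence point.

n(NH2OH) = 0.2123 x 0.02599 = 0.005518 mol; V(HClO4) at equivalence = 0.005518/0.2704 = 0.02041 L.
At equivalence the base is fully converted to NH3OH+; total volume = 0.04640 L, so [NH3OH+] = 0.005518/0.04640 = 0.1189 M.
Ka(NH3OH+) = Kw/Kb = 1.0e-14 / 1.1 x 10^-8 = 9.09e-7.
[H^+] = sqrt(Ka x [NH3OH+]) = sqrt(9.09e-7 x 0.1189) = 0.000329 M.
pH = -log(0.000329) = 3.48.

3.48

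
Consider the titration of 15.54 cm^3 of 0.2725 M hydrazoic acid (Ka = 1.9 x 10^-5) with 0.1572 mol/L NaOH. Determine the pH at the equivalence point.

8.86

n(HN3) = 0.2725 x 0.01554 = 0.004235 mol; V(NaOH) at equivalence = 0.004235/0.1572 = 0.02694 L.
At equivalence all the acid is converted to N3-; total volume = 0.01554 + 0.02694 = 0.04248 L, so [N3-] = 0.004235/0.04248 = 0.09969 M.
Kb = Kw/Ka = 1.0e-14 / 1.9 x 10^-5 = 5.26e-10.
[OH^-] = sqrt(Kb x [N3-]) = sqrt(5.26e-10 x 0.09969) = 7.24e-6 M.
pOH = 5.14, so pH = 14.00 - 5.14 = 8.86.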